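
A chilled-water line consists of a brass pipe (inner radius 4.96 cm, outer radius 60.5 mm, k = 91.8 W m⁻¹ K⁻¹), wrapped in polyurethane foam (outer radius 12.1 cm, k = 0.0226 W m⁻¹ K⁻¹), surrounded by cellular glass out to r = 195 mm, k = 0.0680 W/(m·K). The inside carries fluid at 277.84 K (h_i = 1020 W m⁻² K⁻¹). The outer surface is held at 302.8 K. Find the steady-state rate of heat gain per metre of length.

Treat each layer as a resistance in series:
  R'_conv,in = 1/(2πr h) = 1/(2π·0.0496·1020) = 0.003146 m·K/W
  R'_brass = ln(0.0605/0.0496)/(2πk) = 0.1987/(2π·91.8) = 3.444×10^-4 m·K/W
  R'_polyurethane foam = ln(0.121/0.0605)/(2πk) = 0.6931/(2π·0.0226) = 4.881 m·K/W
  R'_cellular glass = ln(0.195/0.121)/(2πk) = 0.4772/(2π·0.0680) = 1.117 m·K/W
ΣR = 0.003146 + 3.444×10^-4 + 4.881 + 1.117 = 6.001 m·K/W
Q' = ΔT/ΣR = (277.84 K − 302.8 K)/6.001 = -4.16 W/m
(Negative Q' ⇒ heat flows inward; heat gain = 4.16 W/m.)

Q' = 4.16 W/m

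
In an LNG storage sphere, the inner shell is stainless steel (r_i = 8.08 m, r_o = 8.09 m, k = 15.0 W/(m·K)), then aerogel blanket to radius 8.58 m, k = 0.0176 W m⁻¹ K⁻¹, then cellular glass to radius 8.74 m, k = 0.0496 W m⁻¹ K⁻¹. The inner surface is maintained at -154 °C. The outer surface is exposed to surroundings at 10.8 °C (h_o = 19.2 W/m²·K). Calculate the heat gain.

Q = 4660 W

Resistance network (inner→outer):
  R_stainless steel = (1/8.08 − 1/8.09)/(4πk) = 1.530×10^-4/(4π·15.0) = 8.116×10^-7 K/W
  R_aerogel blanket = (1/8.09 − 1/8.58)/(4πk) = 0.007059/(4π·0.0176) = 0.03192 K/W
  R_cellular glass = (1/8.58 − 1/8.74)/(4πk) = 0.002134/(4π·0.0496) = 0.003423 K/W
  R_conv,out = 1/(4πr²h) = 1/(4π·8.74²·19.2) = 5.426×10^-5 K/W
ΣR = 8.116×10^-7 + 0.03192 + 0.003423 + 5.426×10^-5 = 0.03540 K/W
Q = ΔT/ΣR = (-154 °C − 10.8 °C)/0.03540 = -4660 W
(Negative Q ⇒ heat flows inward; heat gain = 4660 W.)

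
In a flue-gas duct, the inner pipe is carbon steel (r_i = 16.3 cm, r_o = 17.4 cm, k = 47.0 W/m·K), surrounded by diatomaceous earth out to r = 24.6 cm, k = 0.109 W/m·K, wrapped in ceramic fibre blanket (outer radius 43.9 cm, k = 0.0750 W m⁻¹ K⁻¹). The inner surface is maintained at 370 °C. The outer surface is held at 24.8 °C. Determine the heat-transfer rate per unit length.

Q' = 199 W/m

Treat each layer as a resistance in series:
  R'_carbon steel = ln(0.174/0.163)/(2πk) = 0.06531/(2π·47.0) = 2.211×10^-4 m·K/W
  R'_diatomaceous earth = ln(0.246/0.174)/(2πk) = 0.3463/(2π·0.109) = 0.5056 m·K/W
  R'_ceramic fibre blanket = ln(0.439/0.246)/(2πk) = 0.5792/(2π·0.0750) = 1.229 m·K/W
ΣR = 2.211×10^-4 + 0.5056 + 1.229 = 1.735 m·K/W
Q' = ΔT/ΣR = (370 °C − 24.8 °C)/1.735 = 199 W/m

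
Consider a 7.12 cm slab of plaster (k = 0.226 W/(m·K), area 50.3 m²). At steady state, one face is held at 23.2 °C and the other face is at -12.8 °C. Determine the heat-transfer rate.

Q = kA·ΔT/L = 0.226 × 50.3 × |23.2 °C − -12.8 °C| / 0.0712 = 5750 W

Q = 5750 W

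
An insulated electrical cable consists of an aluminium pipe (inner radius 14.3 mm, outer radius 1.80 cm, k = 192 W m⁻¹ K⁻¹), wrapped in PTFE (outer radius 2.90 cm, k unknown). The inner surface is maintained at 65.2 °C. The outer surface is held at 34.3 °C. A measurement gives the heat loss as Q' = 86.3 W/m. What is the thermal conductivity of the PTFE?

ΣR = ΔT/Q' = |65.2 − 34.3|/86.3 = 0.3581 m·K/W
Known resistances:
  R'_aluminium = ln(0.0180/0.0143)/(2πk) = 0.2301/(2π·192) = 1.907×10^-4 m·K/W
R_PTFE = ΣR − ΣR_known = 0.3581 − 1.907×10^-4 = 0.3579 m·K/W
ln(r₂/r₁)/(2πk) = 0.3579 ⇒ k = 0.4769/(2π·0.3579) = 0.212 W/m·K

k = 0.212 W/m·K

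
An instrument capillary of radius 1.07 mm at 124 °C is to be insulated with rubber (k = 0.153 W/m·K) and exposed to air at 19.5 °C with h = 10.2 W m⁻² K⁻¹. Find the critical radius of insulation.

r_cr = 1.50 cm

For a cylinder, r_cr = k_ins/h = 0.153/10.2 = 0.0150 m = 1.50 cm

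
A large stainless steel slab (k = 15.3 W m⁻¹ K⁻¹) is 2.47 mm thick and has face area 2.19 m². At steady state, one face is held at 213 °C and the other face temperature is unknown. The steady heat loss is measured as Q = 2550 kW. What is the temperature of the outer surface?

T_out = 25.0 °C

Series resistances:
  R_stainless steel = L/(kA) = 0.00247/(15.3·2.19) = 7.372×10^-5 K/W
ΣR = 7.372×10^-5 K/W
ΔT = Q·ΣR = 2.55×10^6 × 7.372×10^-5 = 188.0 K
Heat flows outward, so T_out = T_in − ΔT = 213 − 188.0 = 25.0 °C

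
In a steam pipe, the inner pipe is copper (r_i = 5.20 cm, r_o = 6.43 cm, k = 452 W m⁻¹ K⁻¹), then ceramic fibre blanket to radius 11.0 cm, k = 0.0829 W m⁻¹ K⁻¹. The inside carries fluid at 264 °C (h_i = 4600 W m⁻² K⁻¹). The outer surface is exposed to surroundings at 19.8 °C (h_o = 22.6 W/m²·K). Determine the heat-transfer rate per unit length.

Treat each layer as a resistance in series:
  R'_conv,in = 1/(2πr h) = 1/(2π·0.0520·4600) = 6.654×10^-4 m·K/W
  R'_copper = ln(0.0643/0.0520)/(2πk) = 0.2123/(2π·452) = 7.476×10^-5 m·K/W
  R'_ceramic fibre blanket = ln(0.110/0.0643)/(2πk) = 0.5369/(2π·0.0829) = 1.031 m·K/W
  R'_conv,out = 1/(2πr h) = 1/(2π·0.110·22.6) = 0.06402 m·K/W
ΣR = 6.654×10^-4 + 7.476×10^-5 + 1.031 + 0.06402 = 1.096 m·K/W
Q' = ΔT/ΣR = (264 °C − 19.8 °C)/1.096 = 223 W/m

Q' = 223 W/m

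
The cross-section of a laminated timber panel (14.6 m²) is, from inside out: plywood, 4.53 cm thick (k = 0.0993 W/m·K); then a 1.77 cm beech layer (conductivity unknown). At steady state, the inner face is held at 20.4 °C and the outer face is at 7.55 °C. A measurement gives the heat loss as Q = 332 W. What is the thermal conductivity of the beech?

ΣR = ΔT/Q = |20.4 − 7.55|/332 = 0.03870 K/W
Known resistances:
  R_plywood = L/(kA) = 0.0453/(0.0993·14.6) = 0.03125 K/W
R_beech = ΣR − ΣR_known = 0.03870 − 0.03125 = 0.007450 K/W
L/(kA) = 0.007450 ⇒ k = 0.0177/(0.007450·14.6) = 0.163 W/m·K

k = 0.163 W/m·K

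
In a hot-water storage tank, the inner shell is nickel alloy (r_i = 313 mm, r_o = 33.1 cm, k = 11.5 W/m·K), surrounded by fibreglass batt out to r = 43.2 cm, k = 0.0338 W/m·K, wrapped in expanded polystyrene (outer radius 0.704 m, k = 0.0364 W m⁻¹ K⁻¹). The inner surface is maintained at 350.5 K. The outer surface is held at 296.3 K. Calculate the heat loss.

Q = 15.0 W

Treat each layer as a resistance in series:
  R_nickel alloy = (1/0.313 − 1/0.331)/(4πk) = 0.1737/(4π·11.5) = 0.001202 K/W
  R_fibreglass batt = (1/0.331 − 1/0.432)/(4πk) = 0.7063/(4π·0.0338) = 1.663 K/W
  R_expanded polystyrene = (1/0.432 − 1/0.704)/(4πk) = 0.8944/(4π·0.0364) = 1.955 K/W
ΣR = 0.001202 + 1.663 + 1.955 = 3.619 K/W
Q = ΔT/ΣR = (350.5 K − 296.3 K)/3.619 = 15.0 W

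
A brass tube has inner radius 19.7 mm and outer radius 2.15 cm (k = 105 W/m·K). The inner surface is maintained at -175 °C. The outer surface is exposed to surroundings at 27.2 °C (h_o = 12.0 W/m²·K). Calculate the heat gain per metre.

Q' = 328 W/m

Treat each layer as a resistance in series:
  R'_brass = ln(0.0215/0.0197)/(2πk) = 0.08743/(2π·105) = 1.325×10^-4 m·K/W
  R'_conv,out = 1/(2πr h) = 1/(2π·0.0215·12.0) = 0.6169 m·K/W
ΣR = 1.325×10^-4 + 0.6169 = 0.6170 m·K/W
Q' = ΔT/ΣR = (-175 °C − 27.2 °C)/0.6170 = -328 W/m
(Negative Q' ⇒ heat flows inward; heat gain = 328 W/m.)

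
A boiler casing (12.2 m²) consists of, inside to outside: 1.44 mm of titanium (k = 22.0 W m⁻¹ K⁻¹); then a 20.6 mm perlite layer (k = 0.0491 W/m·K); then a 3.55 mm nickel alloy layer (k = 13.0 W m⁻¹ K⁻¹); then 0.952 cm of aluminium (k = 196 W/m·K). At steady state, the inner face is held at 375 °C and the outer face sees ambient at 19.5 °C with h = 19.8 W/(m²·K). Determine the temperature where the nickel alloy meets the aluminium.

T = 57.7 °C

Resistance network (inner→outer):
  R_titanium = L/(kA) = 0.00144/(22.0·12.2) = 5.365×10^-6 K/W
  R_perlite = L/(kA) = 0.0206/(0.0491·12.2) = 0.03439 K/W
  R_nickel alloy = L/(kA) = 0.00355/(13.0·12.2) = 2.238×10^-5 K/W
  R_aluminium = L/(kA) = 0.00952/(196·12.2) = 3.981×10^-6 K/W
  R_conv,out = 1/(hA) = 1/(19.8·12.2) = 0.004140 K/W
ΣR = 5.365×10^-6 + 0.03439 + 2.238×10^-5 + 3.981×10^-6 + 0.004140 = 0.03856 K/W
Q = ΔT/ΣR = (375 °C − 19.5 °C)/0.03856 = 9219 W
From the inner boundary to the nickel alloy/aluminium interface, ΣR_partial = 0.03442 K/W.
T_interface = T_in − Q·ΣR_partial = 375 °C − (9219)(0.03442) = 57.7 °C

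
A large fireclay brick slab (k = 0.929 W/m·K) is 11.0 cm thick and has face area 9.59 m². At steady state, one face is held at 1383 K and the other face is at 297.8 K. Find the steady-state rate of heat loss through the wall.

Q = 87900 W

Q = kA·ΔT/L = 0.929 × 9.59 × |1383 K − 297.8 K| / 0.110 = 87900 W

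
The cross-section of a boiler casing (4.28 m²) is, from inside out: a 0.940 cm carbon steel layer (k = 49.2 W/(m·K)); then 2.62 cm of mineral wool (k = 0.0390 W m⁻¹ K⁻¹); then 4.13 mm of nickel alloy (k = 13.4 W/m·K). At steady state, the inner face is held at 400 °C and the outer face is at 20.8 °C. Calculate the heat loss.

Treat each layer as a resistance in series:
  R_carbon steel = L/(kA) = 0.00940/(49.2·4.28) = 4.464×10^-5 K/W
  R_mineral wool = L/(kA) = 0.0262/(0.0390·4.28) = 0.1570 K/W
  R_nickel alloy = L/(kA) = 0.00413/(13.4·4.28) = 7.201×10^-5 K/W
ΣR = 4.464×10^-5 + 0.1570 + 7.201×10^-5 = 0.1571 K/W
Q = ΔT/ΣR = (400 °C − 20.8 °C)/0.1571 = 2410 W

Q = 2.41 kW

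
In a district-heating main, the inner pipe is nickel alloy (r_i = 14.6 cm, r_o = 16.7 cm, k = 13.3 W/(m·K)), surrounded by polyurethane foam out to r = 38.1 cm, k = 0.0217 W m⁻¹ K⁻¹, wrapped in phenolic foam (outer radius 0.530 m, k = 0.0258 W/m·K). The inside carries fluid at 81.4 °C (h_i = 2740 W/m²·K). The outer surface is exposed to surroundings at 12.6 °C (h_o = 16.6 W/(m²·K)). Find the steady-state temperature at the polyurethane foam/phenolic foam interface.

Series thermal resistances, inner to outer:
  R'_conv,in = 1/(2πr h) = 1/(2π·0.146·2740) = 3.978×10^-4 m·K/W
  R'_nickel alloy = ln(0.167/0.146)/(2πk) = 0.1344/(2π·13.3) = 0.001608 m·K/W
  R'_polyurethane foam = ln(0.381/0.167)/(2πk) = 0.8248/(2π·0.0217) = 6.049 m·K/W
  R'_phenolic foam = ln(0.530/0.381)/(2πk) = 0.3301/(2π·0.0258) = 2.036 m·K/W
  R'_conv,out = 1/(2πr h) = 1/(2π·0.530·16.6) = 0.01809 m·K/W
ΣR = 3.978×10^-4 + 0.001608 + 6.049 + 2.036 + 0.01809 = 8.105 m·K/W
Q' = ΔT/ΣR = (81.4 °C − 12.6 °C)/8.105 = 8.489 W/m
From the inner boundary to the polyurethane foam/phenolic foam interface, ΣR_partial = 6.051 m·K/W.
T_interface = T_in − Q'·ΣR_partial = 81.4 °C − (8.489)(6.051) = 30.0 °C

T = 30.0 °C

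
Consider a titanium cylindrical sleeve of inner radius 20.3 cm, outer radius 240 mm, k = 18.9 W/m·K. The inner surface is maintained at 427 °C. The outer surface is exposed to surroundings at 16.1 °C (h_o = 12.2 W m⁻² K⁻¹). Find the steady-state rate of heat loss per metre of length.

Q' = 7.37 kW/m

Treat each layer as a resistance in series:
  R'_titanium = ln(0.240/0.203)/(2πk) = 0.1674/(2π·18.9) = 0.001410 m·K/W
  R'_conv,out = 1/(2πr h) = 1/(2π·0.240·12.2) = 0.05436 m·K/W
ΣR = 0.001410 + 0.05436 = 0.05577 m·K/W
Q' = ΔT/ΣR = (427 °C − 16.1 °C)/0.05577 = 7370 W/m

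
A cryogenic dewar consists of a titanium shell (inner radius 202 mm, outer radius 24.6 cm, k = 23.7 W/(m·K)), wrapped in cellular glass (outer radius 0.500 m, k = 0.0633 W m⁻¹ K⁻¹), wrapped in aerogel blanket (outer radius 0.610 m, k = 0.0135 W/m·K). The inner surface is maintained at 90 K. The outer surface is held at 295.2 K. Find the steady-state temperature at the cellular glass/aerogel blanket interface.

T = 202.9 K

Treat each layer as a resistance in series:
  R_titanium = (1/0.202 − 1/0.246)/(4πk) = 0.8855/(4π·23.7) = 0.002973 K/W
  R_cellular glass = (1/0.246 − 1/0.500)/(4πk) = 2.065/(4π·0.0633) = 2.596 K/W
  R_aerogel blanket = (1/0.500 − 1/0.610)/(4πk) = 0.3607/(4π·0.0135) = 2.126 K/W
ΣR = 0.002973 + 2.596 + 2.126 = 4.725 K/W
Q = ΔT/ΣR = (90 K − 295.2 K)/4.725 = -43.43 W
From the inner boundary to the cellular glass/aerogel blanket interface, ΣR_partial = 2.599 K/W.
T_interface = T_in − Q·ΣR_partial = 90 K − (-43.43)(2.599) = 202.9 K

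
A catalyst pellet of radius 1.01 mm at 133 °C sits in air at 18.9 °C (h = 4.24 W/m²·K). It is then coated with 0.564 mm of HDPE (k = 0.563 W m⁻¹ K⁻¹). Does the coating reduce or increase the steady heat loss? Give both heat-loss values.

increases: 0.00620 → 0.0150 W

Critical radius for a sphere: r_cr = 2k/h = 0.266 m = 26.6 cm.
Outer radius after coating: r₂ = 0.00101 + 5.64×10^-4 = 0.001574 m.
Since r₁ < r_cr and r₂ ≤ r_cr, the coating moves toward the maximum at r_cr — heat loss rises.
Bare: R = 1/(4πr₁²h) = 18400 K/W; Q = 114.1/18400 = 0.00620 W.
Coated: R = R_cond + R_conv = 7626 K/W; Q = 114.1/7626 = 0.0150 W.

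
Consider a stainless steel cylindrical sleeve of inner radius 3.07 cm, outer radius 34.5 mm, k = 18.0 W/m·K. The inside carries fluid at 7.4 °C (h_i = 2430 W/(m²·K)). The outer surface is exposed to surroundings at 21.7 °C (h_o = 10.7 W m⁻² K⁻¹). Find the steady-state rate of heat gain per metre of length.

Series thermal resistances, inner to outer:
  R'_conv,in = 1/(2πr h) = 1/(2π·0.0307·2430) = 0.002133 m·K/W
  R'_stainless steel = ln(0.0345/0.0307)/(2πk) = 0.1167/(2π·18.0) = 0.001032 m·K/W
  R'_conv,out = 1/(2πr h) = 1/(2π·0.0345·10.7) = 0.4311 m·K/W
ΣR = 0.002133 + 0.001032 + 0.4311 = 0.4343 m·K/W
Q' = ΔT/ΣR = (7.4 °C − 21.7 °C)/0.4343 = -32.9 W/m
(Negative Q' ⇒ heat flows inward; heat gain = 32.9 W/m.)

Q' = 32.9 W/m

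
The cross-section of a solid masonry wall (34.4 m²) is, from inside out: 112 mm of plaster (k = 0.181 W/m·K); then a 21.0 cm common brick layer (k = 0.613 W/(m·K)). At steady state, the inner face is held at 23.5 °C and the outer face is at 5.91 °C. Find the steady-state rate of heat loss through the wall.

Series thermal resistances, inner to outer:
  R_plaster = L/(kA) = 0.112/(0.181·34.4) = 0.01799 K/W
  R_common brick = L/(kA) = 0.210/(0.613·34.4) = 0.009959 K/W
ΣR = 0.01799 + 0.009959 = 0.02795 K/W
Q = ΔT/ΣR = (23.5 °C − 5.91 °C)/0.02795 = 629 W

Q = 629 W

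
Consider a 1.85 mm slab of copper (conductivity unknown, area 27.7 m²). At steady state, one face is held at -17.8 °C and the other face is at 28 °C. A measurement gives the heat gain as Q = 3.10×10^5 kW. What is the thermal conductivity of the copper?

ΣR = ΔT/Q = |-17.8 − 28|/3.10×10^8 = 1.477×10^-7 K/W
L/(kA) = 1.477×10^-7 ⇒ k = 0.00185/(1.477×10^-7·27.7) = 452 W/m·K

k = 452 W/m·K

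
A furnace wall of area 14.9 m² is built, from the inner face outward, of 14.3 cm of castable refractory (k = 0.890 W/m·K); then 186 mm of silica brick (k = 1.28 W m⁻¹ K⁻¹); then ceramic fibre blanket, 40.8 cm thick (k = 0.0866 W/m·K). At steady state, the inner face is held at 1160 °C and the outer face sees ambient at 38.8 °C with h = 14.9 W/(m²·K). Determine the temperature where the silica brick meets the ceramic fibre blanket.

Treat each layer as a resistance in series:
  R_castable refractory = L/(kA) = 0.143/(0.890·14.9) = 0.01078 K/W
  R_silica brick = L/(kA) = 0.186/(1.28·14.9) = 0.009753 K/W
  R_ceramic fibre blanket = L/(kA) = 0.408/(0.0866·14.9) = 0.3162 K/W
  R_conv,out = 1/(hA) = 1/(14.9·14.9) = 0.004504 K/W
ΣR = 0.01078 + 0.009753 + 0.3162 + 0.004504 = 0.3412 K/W
Q = ΔT/ΣR = (1160 °C − 38.8 °C)/0.3412 = 3286 W
From the inner boundary to the silica brick/ceramic fibre blanket interface, ΣR_partial = 0.02053 K/W.
T_interface = T_in − Q·ΣR_partial = 1160 °C − (3286)(0.02053) = 1093 °C

T = 1093 °C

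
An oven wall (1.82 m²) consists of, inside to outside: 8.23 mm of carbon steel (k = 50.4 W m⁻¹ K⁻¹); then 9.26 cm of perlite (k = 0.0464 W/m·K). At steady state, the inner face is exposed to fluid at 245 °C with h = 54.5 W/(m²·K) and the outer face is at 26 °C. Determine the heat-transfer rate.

Resistance network (inner→outer):
  R_conv,in = 1/(hA) = 1/(54.5·1.82) = 0.01008 K/W
  R_carbon steel = L/(kA) = 0.00823/(50.4·1.82) = 8.972×10^-5 K/W
  R_perlite = L/(kA) = 0.0926/(0.0464·1.82) = 1.097 K/W
ΣR = 0.01008 + 8.972×10^-5 + 1.097 = 1.107 K/W
Q = ΔT/ΣR = (245 °C − 26 °C)/1.107 = 198 W

Q = 198 W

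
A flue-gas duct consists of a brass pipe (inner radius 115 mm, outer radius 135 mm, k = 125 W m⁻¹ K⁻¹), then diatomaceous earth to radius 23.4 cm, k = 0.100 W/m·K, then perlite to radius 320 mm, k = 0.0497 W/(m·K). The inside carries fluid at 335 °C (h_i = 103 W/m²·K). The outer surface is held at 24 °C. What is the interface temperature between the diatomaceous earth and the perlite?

T = 189 °C

Resistance network (inner→outer):
  R'_conv,in = 1/(2πr h) = 1/(2π·0.115·103) = 0.01344 m·K/W
  R'_brass = ln(0.135/0.115)/(2πk) = 0.1603/(2π·125) = 2.042×10^-4 m·K/W
  R'_diatomaceous earth = ln(0.234/0.135)/(2πk) = 0.5500/(2π·0.100) = 0.8754 m·K/W
  R'_perlite = ln(0.320/0.234)/(2πk) = 0.3130/(2π·0.0497) = 1.002 m·K/W
ΣR = 0.01344 + 2.042×10^-4 + 0.8754 + 1.002 = 1.891 m·K/W
Q' = ΔT/ΣR = (335 °C − 24 °C)/1.891 = 164.5 W/m
From the inner boundary to the diatomaceous earth/perlite interface, ΣR_partial = 0.8890 m·K/W.
T_interface = T_in − Q'·ΣR_partial = 335 °C − (164.5)(0.8890) = 189 °C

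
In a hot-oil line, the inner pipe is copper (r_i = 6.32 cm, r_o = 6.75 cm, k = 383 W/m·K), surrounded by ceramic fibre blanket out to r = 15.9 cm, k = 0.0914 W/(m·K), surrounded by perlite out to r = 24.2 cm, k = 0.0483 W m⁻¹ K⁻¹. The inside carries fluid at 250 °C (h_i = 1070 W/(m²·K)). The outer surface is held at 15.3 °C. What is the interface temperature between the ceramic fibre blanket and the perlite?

T = 128 °C

Resistance network (inner→outer):
  R'_conv,in = 1/(2πr h) = 1/(2π·0.0632·1070) = 0.002354 m·K/W
  R'_copper = ln(0.0675/0.0632)/(2πk) = 0.06582/(2π·383) = 2.735×10^-5 m·K/W
  R'_ceramic fibre blanket = ln(0.159/0.0675)/(2πk) = 0.8568/(2π·0.0914) = 1.492 m·K/W
  R'_perlite = ln(0.242/0.159)/(2πk) = 0.4200/(2π·0.0483) = 1.384 m·K/W
ΣR = 0.002354 + 2.735×10^-5 + 1.492 + 1.384 = 2.878 m·K/W
Q' = ΔT/ΣR = (250 °C − 15.3 °C)/2.878 = 81.55 W/m
From the inner boundary to the ceramic fibre blanket/perlite interface, ΣR_partial = 1.494 m·K/W.
T_interface = T_in − Q'·ΣR_partial = 250 °C − (81.55)(1.494) = 128 °C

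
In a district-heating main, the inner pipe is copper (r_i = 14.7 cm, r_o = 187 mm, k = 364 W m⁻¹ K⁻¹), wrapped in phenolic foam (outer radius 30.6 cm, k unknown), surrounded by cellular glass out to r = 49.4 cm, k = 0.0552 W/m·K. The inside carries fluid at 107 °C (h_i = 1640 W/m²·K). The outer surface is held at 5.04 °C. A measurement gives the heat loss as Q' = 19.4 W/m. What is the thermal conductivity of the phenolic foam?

ΣR = ΔT/Q' = |107 − 5.04|/19.4 = 5.256 m·K/W
Known resistances:
  R'_conv,in = 1/(2πr h) = 1/(2π·0.147·1640) = 6.602×10^-4 m·K/W
  R'_copper = ln(0.187/0.147)/(2πk) = 0.2407/(2π·364) = 1.052×10^-4 m·K/W
  R'_cellular glass = ln(0.494/0.306)/(2πk) = 0.4790/(2π·0.0552) = 1.381 m·K/W
R_phenolic foam = ΣR − ΣR_known = 5.256 − 1.382 = 3.874 m·K/W
ln(r₂/r₁)/(2πk) = 3.874 ⇒ k = 0.4925/(2π·3.874) = 0.0202 W/m·K

k = 0.0202 W/m·K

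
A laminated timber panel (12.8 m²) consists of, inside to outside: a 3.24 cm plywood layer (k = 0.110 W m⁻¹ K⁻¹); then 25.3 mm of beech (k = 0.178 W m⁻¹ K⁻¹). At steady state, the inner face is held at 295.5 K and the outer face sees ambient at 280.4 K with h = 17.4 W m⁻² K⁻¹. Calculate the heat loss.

Series thermal resistances, inner to outer:
  R_plywood = L/(kA) = 0.0324/(0.110·12.8) = 0.02301 K/W
  R_beech = L/(kA) = 0.0253/(0.178·12.8) = 0.01110 K/W
  R_conv,out = 1/(hA) = 1/(17.4·12.8) = 0.004490 K/W
ΣR = 0.02301 + 0.01110 + 0.004490 = 0.03860 K/W
Q = ΔT/ΣR = (295.5 K − 280.4 K)/0.03860 = 391 W

Q = 391 W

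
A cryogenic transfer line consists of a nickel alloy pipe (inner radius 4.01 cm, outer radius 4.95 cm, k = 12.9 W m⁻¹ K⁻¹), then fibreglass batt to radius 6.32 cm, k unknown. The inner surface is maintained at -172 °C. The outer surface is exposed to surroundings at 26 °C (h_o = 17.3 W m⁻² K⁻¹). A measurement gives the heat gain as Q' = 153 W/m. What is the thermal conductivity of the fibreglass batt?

k = 0.0339 W/m·K

ΣR = ΔT/Q' = |-172 − 26|/153 = 1.294 m·K/W
Known resistances:
  R'_nickel alloy = ln(0.0495/0.0401)/(2πk) = 0.2106/(2π·12.9) = 0.002598 m·K/W
  R'_conv,out = 1/(2πr h) = 1/(2π·0.0632·17.3) = 0.1456 m·K/W
R_fibreglass batt = ΣR − ΣR_known = 1.294 − 0.1482 = 1.146 m·K/W
ln(r₂/r₁)/(2πk) = 1.146 ⇒ k = 0.2443/(2π·1.146) = 0.0339 W/m·K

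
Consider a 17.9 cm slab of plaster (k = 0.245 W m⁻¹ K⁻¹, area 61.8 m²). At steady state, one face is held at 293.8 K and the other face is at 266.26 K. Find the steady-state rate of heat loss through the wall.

Q = 2330 W

Q = kA·ΔT/L = 0.245 × 61.8 × |293.8 K − 266.26 K| / 0.179 = 2330 W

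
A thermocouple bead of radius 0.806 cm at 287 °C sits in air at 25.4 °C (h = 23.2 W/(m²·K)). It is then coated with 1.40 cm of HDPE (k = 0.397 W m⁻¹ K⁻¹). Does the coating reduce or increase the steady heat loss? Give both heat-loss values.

increases: 4.95 → 11.5 W

Critical radius for a sphere: r_cr = 2k/h = 0.0342 m = 3.42 cm.
Outer radius after coating: r₂ = 0.00806 + 0.0140 = 0.02206 m.
Since r₁ < r_cr and r₂ ≤ r_cr, the coating moves toward the maximum at r_cr — heat loss rises.
Bare: R = 1/(4πr₁²h) = 52.80 K/W; Q = 261.6/52.80 = 4.95 W.
Coated: R = R_cond + R_conv = 22.83 K/W; Q = 261.6/22.83 = 11.5 W.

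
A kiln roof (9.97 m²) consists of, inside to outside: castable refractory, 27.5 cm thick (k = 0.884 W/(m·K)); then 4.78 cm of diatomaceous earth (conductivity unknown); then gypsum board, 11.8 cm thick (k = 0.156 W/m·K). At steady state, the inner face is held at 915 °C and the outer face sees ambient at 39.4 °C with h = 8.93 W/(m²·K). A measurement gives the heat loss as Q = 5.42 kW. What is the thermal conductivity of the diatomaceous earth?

ΣR = ΔT/Q = |915 − 39.4|/5420 = 0.1615 K/W
Known resistances:
  R_castable refractory = L/(kA) = 0.275/(0.884·9.97) = 0.03120 K/W
  R_gypsum board = L/(kA) = 0.118/(0.156·9.97) = 0.07587 K/W
  R_conv,out = 1/(hA) = 1/(8.93·9.97) = 0.01123 K/W
R_diatomaceous earth = ΣR − ΣR_known = 0.1615 − 0.1183 = 0.04320 K/W
L/(kA) = 0.04320 ⇒ k = 0.0478/(0.04320·9.97) = 0.111 W/m·K

k = 0.111 W/m·K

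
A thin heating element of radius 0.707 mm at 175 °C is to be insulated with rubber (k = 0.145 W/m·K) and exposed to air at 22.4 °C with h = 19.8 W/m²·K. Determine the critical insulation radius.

r_cr = 0.732 cm

For a cylinder, r_cr = k_ins/h = 0.145/19.8 = 0.00732 m = 0.732 cm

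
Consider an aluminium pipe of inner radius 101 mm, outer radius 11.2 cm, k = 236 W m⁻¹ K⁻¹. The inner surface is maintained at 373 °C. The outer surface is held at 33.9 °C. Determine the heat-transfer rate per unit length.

Q' = 2πk·ΔT/ln(r₂/r₁) = 2π × 236 × 339.1 / ln(0.112/0.101) = 4.86×10^6 W/m

Q' = 4.86×10^6 W/m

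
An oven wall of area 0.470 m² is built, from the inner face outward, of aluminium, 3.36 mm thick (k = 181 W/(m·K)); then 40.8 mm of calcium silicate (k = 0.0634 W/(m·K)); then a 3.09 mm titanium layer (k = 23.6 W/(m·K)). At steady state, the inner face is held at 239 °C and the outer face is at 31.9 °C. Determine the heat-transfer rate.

Q = 151 W

Series thermal resistances, inner to outer:
  R_aluminium = L/(kA) = 0.00336/(181·0.470) = 3.950×10^-5 K/W
  R_calcium silicate = L/(kA) = 0.0408/(0.0634·0.470) = 1.369 K/W
  R_titanium = L/(kA) = 0.00309/(23.6·0.470) = 2.786×10^-4 K/W
ΣR = 3.950×10^-5 + 1.369 + 2.786×10^-4 = 1.369 K/W
Q = ΔT/ΣR = (239 °C − 31.9 °C)/1.369 = 151 W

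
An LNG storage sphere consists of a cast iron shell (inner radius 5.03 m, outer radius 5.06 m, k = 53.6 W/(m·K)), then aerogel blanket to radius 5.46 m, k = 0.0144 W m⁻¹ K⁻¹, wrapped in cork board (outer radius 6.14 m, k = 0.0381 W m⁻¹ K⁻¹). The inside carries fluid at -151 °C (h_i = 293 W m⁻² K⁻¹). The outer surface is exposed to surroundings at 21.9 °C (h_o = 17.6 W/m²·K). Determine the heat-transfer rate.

Q = 1410 W

Resistance network (inner→outer):
  R_conv,in = 1/(4πr²h) = 1/(4π·5.03²·293) = 1.073×10^-5 K/W
  R_cast iron = (1/5.03 − 1/5.06)/(4πk) = 0.001179/(4π·53.6) = 1.750×10^-6 K/W
  R_aerogel blanket = (1/5.06 − 1/5.46)/(4πk) = 0.01448/(4π·0.0144) = 0.08001 K/W
  R_cork board = (1/5.46 − 1/6.14)/(4πk) = 0.02028/(4π·0.0381) = 0.04237 K/W
  R_conv,out = 1/(4πr²h) = 1/(4π·6.14²·17.6) = 1.199×10^-4 K/W
ΣR = 1.073×10^-5 + 1.750×10^-6 + 0.08001 + 0.04237 + 1.199×10^-4 = 0.1225 K/W
Q = ΔT/ΣR = (-151 °C − 21.9 °C)/0.1225 = -1410 W
(Negative Q ⇒ heat flows inward; heat gain = 1410 W.)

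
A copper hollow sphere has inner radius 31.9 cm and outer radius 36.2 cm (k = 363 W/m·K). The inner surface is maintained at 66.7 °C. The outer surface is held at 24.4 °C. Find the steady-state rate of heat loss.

Q = 518 kW

Q = 4πk·ΔT/(1/r₁ − 1/r₂) = 4π × 363 × 42.3 / (1/0.319 − 1/0.362) = 5.18×10^5 W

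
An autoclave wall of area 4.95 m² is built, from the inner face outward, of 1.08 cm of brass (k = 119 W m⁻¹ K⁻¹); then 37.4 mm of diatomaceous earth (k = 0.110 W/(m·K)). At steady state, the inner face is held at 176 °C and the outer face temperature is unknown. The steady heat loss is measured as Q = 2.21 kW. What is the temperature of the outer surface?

Series resistances:
  R_brass = L/(kA) = 0.0108/(119·4.95) = 1.833×10^-5 K/W
  R_diatomaceous earth = L/(kA) = 0.0374/(0.110·4.95) = 0.06869 K/W
ΣR = 0.06871 K/W
ΔT = Q·ΣR = 2210 × 0.06871 = 151.8 K
Heat flows outward, so T_out = T_in − ΔT = 176 − 151.8 = 24.2 °C

T_out = 24.2 °C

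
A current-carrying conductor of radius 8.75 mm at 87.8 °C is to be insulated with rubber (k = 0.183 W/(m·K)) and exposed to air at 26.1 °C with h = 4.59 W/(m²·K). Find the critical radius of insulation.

r_cr = 3.99 cm

For a cylinder, r_cr = k_ins/h = 0.183/4.59 = 0.0399 m = 3.99 cm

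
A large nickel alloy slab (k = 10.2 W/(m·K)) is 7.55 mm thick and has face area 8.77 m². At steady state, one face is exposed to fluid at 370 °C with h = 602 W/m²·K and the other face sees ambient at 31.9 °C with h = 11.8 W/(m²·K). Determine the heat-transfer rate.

Q = 34.0 kW

Resistance network (inner→outer):
  R_conv,in = 1/(hA) = 1/(602·8.77) = 1.894×10^-4 K/W
  R_nickel alloy = L/(kA) = 0.00755/(10.2·8.77) = 8.440×10^-5 K/W
  R_conv,out = 1/(hA) = 1/(11.8·8.77) = 0.009663 K/W
ΣR = 1.894×10^-4 + 8.440×10^-5 + 0.009663 = 0.009937 K/W
Q = ΔT/ΣR = (370 °C − 31.9 °C)/0.009937 = 34000 W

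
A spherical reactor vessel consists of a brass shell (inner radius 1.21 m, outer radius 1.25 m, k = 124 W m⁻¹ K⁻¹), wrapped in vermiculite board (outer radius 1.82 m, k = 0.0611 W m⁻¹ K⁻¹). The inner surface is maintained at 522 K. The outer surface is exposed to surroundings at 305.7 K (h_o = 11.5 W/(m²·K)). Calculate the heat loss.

Q = 659 W

Treat each layer as a resistance in series:
  R_brass = (1/1.21 − 1/1.25)/(4πk) = 0.02645/(4π·124) = 1.697×10^-5 K/W
  R_vermiculite board = (1/1.25 − 1/1.82)/(4πk) = 0.2505/(4π·0.0611) = 0.3263 K/W
  R_conv,out = 1/(4πr²h) = 1/(4π·1.82²·11.5) = 0.002089 K/W
ΣR = 1.697×10^-5 + 0.3263 + 0.002089 = 0.3284 K/W
Q = ΔT/ΣR = (522 K − 305.7 K)/0.3284 = 659 W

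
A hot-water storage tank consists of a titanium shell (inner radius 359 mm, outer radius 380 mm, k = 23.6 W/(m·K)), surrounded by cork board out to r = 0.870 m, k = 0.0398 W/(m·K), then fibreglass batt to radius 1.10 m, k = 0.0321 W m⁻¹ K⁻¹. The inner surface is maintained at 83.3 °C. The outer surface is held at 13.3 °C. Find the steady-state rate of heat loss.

Q = 19.7 W

Series thermal resistances, inner to outer:
  R_titanium = (1/0.359 − 1/0.380)/(4πk) = 0.1539/(4π·23.6) = 5.191×10^-4 K/W
  R_cork board = (1/0.380 − 1/0.870)/(4πk) = 1.482/(4π·0.0398) = 2.963 K/W
  R_fibreglass batt = (1/0.870 − 1/1.10)/(4πk) = 0.2403/(4π·0.0321) = 0.5958 K/W
ΣR = 5.191×10^-4 + 2.963 + 0.5958 = 3.559 K/W
Q = ΔT/ΣR = (83.3 °C − 13.3 °C)/3.559 = 19.7 W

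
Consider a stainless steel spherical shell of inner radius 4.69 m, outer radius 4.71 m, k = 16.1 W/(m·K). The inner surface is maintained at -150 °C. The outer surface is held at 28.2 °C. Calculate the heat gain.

Q = 4πk·ΔT/(1/r₁ − 1/r₂) = 4π × 16.1 × 178.2 / (1/4.69 − 1/4.71) = 3.98×10^7 W

Q = 39800 kW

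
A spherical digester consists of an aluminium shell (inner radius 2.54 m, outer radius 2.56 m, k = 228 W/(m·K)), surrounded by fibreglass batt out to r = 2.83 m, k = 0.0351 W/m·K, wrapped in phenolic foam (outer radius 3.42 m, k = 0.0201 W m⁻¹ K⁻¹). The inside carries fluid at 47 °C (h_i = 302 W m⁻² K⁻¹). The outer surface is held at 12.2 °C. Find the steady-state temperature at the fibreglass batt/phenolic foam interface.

Resistance network (inner→outer):
  R_conv,in = 1/(4πr²h) = 1/(4π·2.54²·302) = 4.084×10^-5 K/W
  R_aluminium = (1/2.54 − 1/2.56)/(4πk) = 0.003076/(4π·228) = 1.074×10^-6 K/W
  R_fibreglass batt = (1/2.56 − 1/2.83)/(4πk) = 0.03727/(4π·0.0351) = 0.08449 K/W
  R_phenolic foam = (1/2.83 − 1/3.42)/(4πk) = 0.06096/(4π·0.0201) = 0.2413 K/W
ΣR = 4.084×10^-5 + 1.074×10^-6 + 0.08449 + 0.2413 = 0.3258 K/W
Q = ΔT/ΣR = (47 °C − 12.2 °C)/0.3258 = 106.8 W
From the inner boundary to the fibreglass batt/phenolic foam interface, ΣR_partial = 0.08453 K/W.
T_interface = T_in − Q·ΣR_partial = 47 °C − (106.8)(0.08453) = 38.0 °C

T = 38.0 °C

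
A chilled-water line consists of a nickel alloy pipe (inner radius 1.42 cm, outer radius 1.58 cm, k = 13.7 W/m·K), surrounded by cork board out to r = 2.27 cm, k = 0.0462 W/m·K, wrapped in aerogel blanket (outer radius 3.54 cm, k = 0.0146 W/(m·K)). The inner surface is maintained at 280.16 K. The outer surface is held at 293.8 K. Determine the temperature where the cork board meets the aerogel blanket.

T = 282.96 K

Treat each layer as a resistance in series:
  R'_nickel alloy = ln(0.0158/0.0142)/(2πk) = 0.1068/(2π·13.7) = 0.001240 m·K/W
  R'_cork board = ln(0.0227/0.0158)/(2πk) = 0.3624/(2π·0.0462) = 1.248 m·K/W
  R'_aerogel blanket = ln(0.0354/0.0227)/(2πk) = 0.4443/(2π·0.0146) = 4.844 m·K/W
ΣR = 0.001240 + 1.248 + 4.844 = 6.093 m·K/W
Q' = ΔT/ΣR = (280.16 K − 293.8 K)/6.093 = -2.239 W/m
From the inner boundary to the cork board/aerogel blanket interface, ΣR_partial = 1.249 m·K/W.
T_interface = T_in − Q'·ΣR_partial = 280.16 K − (-2.239)(1.249) = 282.96 K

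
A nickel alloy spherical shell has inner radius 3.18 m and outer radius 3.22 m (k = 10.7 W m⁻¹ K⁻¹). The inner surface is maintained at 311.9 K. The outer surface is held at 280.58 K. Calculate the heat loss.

Q = 1080 kW

Q = 4πk·ΔT/(1/r₁ − 1/r₂) = 4π × 10.7 × 31.32 / (1/3.18 − 1/3.22) = 1.08×10^6 W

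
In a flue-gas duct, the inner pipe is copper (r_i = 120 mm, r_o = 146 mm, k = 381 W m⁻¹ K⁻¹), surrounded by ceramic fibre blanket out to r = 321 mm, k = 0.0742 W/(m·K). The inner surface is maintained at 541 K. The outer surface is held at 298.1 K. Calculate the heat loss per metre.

Q' = 144 W/m

Treat each layer as a resistance in series:
  R'_copper = ln(0.146/0.120)/(2πk) = 0.1961/(2π·381) = 8.192×10^-5 m·K/W
  R'_ceramic fibre blanket = ln(0.321/0.146)/(2πk) = 0.7878/(2π·0.0742) = 1.690 m·K/W
ΣR = 8.192×10^-5 + 1.690 = 1.690 m·K/W
Q' = ΔT/ΣR = (541 K − 298.1 K)/1.690 = 144 W/m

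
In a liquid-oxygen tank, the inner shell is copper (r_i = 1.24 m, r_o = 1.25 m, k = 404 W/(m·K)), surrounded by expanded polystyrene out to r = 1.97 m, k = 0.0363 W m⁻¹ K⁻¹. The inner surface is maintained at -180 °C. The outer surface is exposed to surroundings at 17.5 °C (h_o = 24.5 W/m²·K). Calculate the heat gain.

Q = 308 W

Resistance network (inner→outer):
  R_copper = (1/1.24 − 1/1.25)/(4πk) = 0.006452/(4π·404) = 1.271×10^-6 K/W
  R_expanded polystyrene = (1/1.25 − 1/1.97)/(4πk) = 0.2924/(4π·0.0363) = 0.6410 K/W
  R_conv,out = 1/(4πr²h) = 1/(4π·1.97²·24.5) = 8.369×10^-4 K/W
ΣR = 1.271×10^-6 + 0.6410 + 8.369×10^-4 = 0.6418 K/W
Q = ΔT/ΣR = (-180 °C − 17.5 °C)/0.6418 = -308 W
(Negative Q ⇒ heat flows inward; heat gain = 308 W.)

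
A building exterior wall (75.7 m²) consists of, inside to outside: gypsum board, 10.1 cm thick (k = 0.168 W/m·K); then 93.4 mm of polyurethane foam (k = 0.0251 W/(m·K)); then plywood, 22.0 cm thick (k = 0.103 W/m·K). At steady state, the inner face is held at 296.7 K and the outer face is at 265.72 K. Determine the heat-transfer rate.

Treat each layer as a resistance in series:
  R_gypsum board = L/(kA) = 0.101/(0.168·75.7) = 0.007942 K/W
  R_polyurethane foam = L/(kA) = 0.0934/(0.0251·75.7) = 0.04916 K/W
  R_plywood = L/(kA) = 0.220/(0.103·75.7) = 0.02822 K/W
ΣR = 0.007942 + 0.04916 + 0.02822 = 0.08532 K/W
Q = ΔT/ΣR = (296.7 K − 265.72 K)/0.08532 = 363 W

Q = 363 W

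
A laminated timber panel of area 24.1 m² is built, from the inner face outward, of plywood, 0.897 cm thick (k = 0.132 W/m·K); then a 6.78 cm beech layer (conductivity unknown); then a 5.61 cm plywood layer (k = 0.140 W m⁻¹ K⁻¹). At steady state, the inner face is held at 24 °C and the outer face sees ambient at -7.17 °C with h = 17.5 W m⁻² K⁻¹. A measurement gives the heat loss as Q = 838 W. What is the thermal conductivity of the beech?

ΣR = ΔT/Q = |24 − -7.17|/838 = 0.03720 K/W
Known resistances:
  R_plywood = L/(kA) = 0.00897/(0.132·24.1) = 0.002820 K/W
  R_plywood = L/(kA) = 0.0561/(0.140·24.1) = 0.01663 K/W
  R_conv,out = 1/(hA) = 1/(17.5·24.1) = 0.002371 K/W
R_beech = ΣR − ΣR_known = 0.03720 − 0.02182 = 0.01538 K/W
L/(kA) = 0.01538 ⇒ k = 0.0678/(0.01538·24.1) = 0.183 W/m·K

k = 0.183 W/m·K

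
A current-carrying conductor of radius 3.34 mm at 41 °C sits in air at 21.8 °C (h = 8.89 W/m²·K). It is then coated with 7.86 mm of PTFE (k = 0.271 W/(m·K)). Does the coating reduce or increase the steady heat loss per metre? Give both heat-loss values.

increases: 3.58 → 8.32 W/m

Critical radius for a cylinder: r_cr = k/h = 0.0305 m = 3.05 cm.
Outer radius after coating: r₂ = 0.00334 + 0.00786 = 0.01120 m.
Since r₁ < r_cr and r₂ ≤ r_cr, the coating moves toward the maximum at r_cr — heat loss rises.
Bare: R = 1/(2πr₁h) = 5.360 m·K/W; Q = 19.2/5.360 = 3.58 W/m.
Coated: R = R_cond + R_conv = 2.309 m·K/W; Q = 19.2/2.309 = 8.32 W/m.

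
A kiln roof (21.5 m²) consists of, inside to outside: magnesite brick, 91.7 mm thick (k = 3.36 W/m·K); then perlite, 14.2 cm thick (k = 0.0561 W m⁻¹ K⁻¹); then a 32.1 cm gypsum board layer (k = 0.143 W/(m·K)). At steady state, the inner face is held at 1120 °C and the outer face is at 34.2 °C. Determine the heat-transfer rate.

Treat each layer as a resistance in series:
  R_magnesite brick = L/(kA) = 0.0917/(3.36·21.5) = 0.001269 K/W
  R_perlite = L/(kA) = 0.142/(0.0561·21.5) = 0.1177 K/W
  R_gypsum board = L/(kA) = 0.321/(0.143·21.5) = 0.1044 K/W
ΣR = 0.001269 + 0.1177 + 0.1044 = 0.2234 K/W
Q = ΔT/ΣR = (1120 °C − 34.2 °C)/0.2234 = 4860 W

Q = 4.86 kW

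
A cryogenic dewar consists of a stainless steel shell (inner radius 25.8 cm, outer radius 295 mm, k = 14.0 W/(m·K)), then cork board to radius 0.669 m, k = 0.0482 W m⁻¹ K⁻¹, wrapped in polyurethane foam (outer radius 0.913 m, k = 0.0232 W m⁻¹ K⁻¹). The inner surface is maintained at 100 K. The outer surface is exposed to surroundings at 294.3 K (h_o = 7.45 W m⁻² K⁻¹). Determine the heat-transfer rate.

Treat each layer as a resistance in series:
  R_stainless steel = (1/0.258 − 1/0.295)/(4πk) = 0.4861/(4π·14.0) = 0.002763 K/W
  R_cork board = (1/0.295 − 1/0.669)/(4πk) = 1.895/(4π·0.0482) = 3.129 K/W
  R_polyurethane foam = (1/0.669 − 1/0.913)/(4πk) = 0.3995/(4π·0.0232) = 1.370 K/W
  R_conv,out = 1/(4πr²h) = 1/(4π·0.913²·7.45) = 0.01281 K/W
ΣR = 0.002763 + 3.129 + 1.370 + 0.01281 = 4.515 K/W
Q = ΔT/ΣR = (100 K − 294.3 K)/4.515 = -43.0 W
(Negative Q ⇒ heat flows inward; heat gain = 43.0 W.)

Q = 43.0 W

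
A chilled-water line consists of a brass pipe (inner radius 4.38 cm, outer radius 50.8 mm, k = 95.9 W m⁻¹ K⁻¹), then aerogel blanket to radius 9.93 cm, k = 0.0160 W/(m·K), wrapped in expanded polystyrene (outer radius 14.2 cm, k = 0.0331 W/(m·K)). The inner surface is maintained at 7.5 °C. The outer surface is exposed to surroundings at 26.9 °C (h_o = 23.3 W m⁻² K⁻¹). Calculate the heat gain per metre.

Q' = 2.30 W/m

Resistance network (inner→outer):
  R'_brass = ln(0.0508/0.0438)/(2πk) = 0.1483/(2π·95.9) = 2.461×10^-4 m·K/W
  R'_aerogel blanket = ln(0.0993/0.0508)/(2πk) = 0.6702/(2π·0.0160) = 6.667 m·K/W
  R'_expanded polystyrene = ln(0.142/0.0993)/(2πk) = 0.3577/(2π·0.0331) = 1.720 m·K/W
  R'_conv,out = 1/(2πr h) = 1/(2π·0.142·23.3) = 0.04810 m·K/W
ΣR = 2.461×10^-4 + 6.667 + 1.720 + 0.04810 = 8.435 m·K/W
Q' = ΔT/ΣR = (7.5 °C − 26.9 °C)/8.435 = -2.30 W/m
(Negative Q' ⇒ heat flows inward; heat gain = 2.30 W/m.)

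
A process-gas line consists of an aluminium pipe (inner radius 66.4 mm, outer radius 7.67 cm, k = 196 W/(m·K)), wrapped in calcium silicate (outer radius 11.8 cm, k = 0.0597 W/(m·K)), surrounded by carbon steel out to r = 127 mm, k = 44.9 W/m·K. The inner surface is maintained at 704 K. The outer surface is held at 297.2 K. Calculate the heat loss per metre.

Q' = 354 W/m

Resistance network (inner→outer):
  R'_aluminium = ln(0.0767/0.0664)/(2πk) = 0.1442/(2π·196) = 1.171×10^-4 m·K/W
  R'_calcium silicate = ln(0.118/0.0767)/(2πk) = 0.4308/(2π·0.0597) = 1.148 m·K/W
  R'_carbon steel = ln(0.127/0.118)/(2πk) = 0.07350/(2π·44.9) = 2.605×10^-4 m·K/W
ΣR = 1.171×10^-4 + 1.148 + 2.605×10^-4 = 1.148 m·K/W
Q' = ΔT/ΣR = (704 K − 297.2 K)/1.148 = 354 W/m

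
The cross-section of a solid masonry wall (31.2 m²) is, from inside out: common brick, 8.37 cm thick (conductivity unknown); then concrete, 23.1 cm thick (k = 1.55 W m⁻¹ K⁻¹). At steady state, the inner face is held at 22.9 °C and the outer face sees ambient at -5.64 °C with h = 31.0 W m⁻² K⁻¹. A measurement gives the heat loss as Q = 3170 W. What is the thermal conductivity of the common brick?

ΣR = ΔT/Q = |22.9 − -5.64|/3170 = 0.009003 K/W
Known resistances:
  R_concrete = L/(kA) = 0.231/(1.55·31.2) = 0.004777 K/W
  R_conv,out = 1/(hA) = 1/(31.0·31.2) = 0.001034 K/W
R_common brick = ΣR − ΣR_known = 0.009003 − 0.005811 = 0.003192 K/W
L/(kA) = 0.003192 ⇒ k = 0.0837/(0.003192·31.2) = 0.840 W/m·K

k = 0.840 W/m·K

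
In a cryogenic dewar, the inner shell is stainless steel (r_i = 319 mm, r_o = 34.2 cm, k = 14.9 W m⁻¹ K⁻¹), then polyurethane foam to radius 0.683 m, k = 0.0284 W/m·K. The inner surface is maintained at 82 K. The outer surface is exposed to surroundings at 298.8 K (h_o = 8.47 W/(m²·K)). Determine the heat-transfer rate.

Q = 52.7 W

Series thermal resistances, inner to outer:
  R_stainless steel = (1/0.319 − 1/0.342)/(4πk) = 0.2108/(4π·14.9) = 0.001126 K/W
  R_polyurethane foam = (1/0.342 − 1/0.683)/(4πk) = 1.460/(4π·0.0284) = 4.091 K/W
  R_conv,out = 1/(4πr²h) = 1/(4π·0.683²·8.47) = 0.02014 K/W
ΣR = 0.001126 + 4.091 + 0.02014 = 4.112 K/W
Q = ΔT/ΣR = (82 K − 298.8 K)/4.112 = -52.7 W
(Negative Q ⇒ heat flows inward; heat gain = 52.7 W.)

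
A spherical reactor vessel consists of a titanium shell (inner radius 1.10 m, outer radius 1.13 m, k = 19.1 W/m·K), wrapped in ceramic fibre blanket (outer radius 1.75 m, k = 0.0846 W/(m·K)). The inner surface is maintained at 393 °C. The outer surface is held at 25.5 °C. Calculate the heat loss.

Series thermal resistances, inner to outer:
  R_titanium = (1/1.10 − 1/1.13)/(4πk) = 0.02414/(4π·19.1) = 1.006×10^-4 K/W
  R_ceramic fibre blanket = (1/1.13 − 1/1.75)/(4πk) = 0.3135/(4π·0.0846) = 0.2949 K/W
ΣR = 1.006×10^-4 + 0.2949 = 0.2950 K/W
Q = ΔT/ΣR = (393 °C − 25.5 °C)/0.2950 = 1250 W

Q = 1250 W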